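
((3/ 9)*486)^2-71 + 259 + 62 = 26494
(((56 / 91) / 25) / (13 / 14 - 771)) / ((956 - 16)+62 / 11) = -0.00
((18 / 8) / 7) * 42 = 27 / 2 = 13.50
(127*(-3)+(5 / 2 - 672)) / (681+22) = -2101 / 1406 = -1.49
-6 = -6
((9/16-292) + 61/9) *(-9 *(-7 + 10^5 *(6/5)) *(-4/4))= -4918633063/16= -307414566.44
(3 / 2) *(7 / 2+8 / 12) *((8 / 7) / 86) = 25 / 301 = 0.08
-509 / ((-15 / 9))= 1527 / 5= 305.40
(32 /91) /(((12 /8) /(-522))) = -11136 /91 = -122.37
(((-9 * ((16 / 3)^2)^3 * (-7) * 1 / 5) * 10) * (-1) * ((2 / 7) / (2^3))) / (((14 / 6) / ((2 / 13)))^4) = -134217728 / 68574961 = -1.96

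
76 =76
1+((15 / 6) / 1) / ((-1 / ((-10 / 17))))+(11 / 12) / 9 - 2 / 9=4315 / 1836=2.35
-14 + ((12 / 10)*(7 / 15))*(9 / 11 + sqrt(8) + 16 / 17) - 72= -397444 / 4675 + 28*sqrt(2) / 25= -83.43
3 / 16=0.19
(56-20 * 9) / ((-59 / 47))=5828 / 59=98.78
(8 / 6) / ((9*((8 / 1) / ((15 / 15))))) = 1 / 54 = 0.02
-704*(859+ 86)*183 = -121746240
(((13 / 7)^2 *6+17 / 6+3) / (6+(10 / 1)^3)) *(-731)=-5701069 / 295764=-19.28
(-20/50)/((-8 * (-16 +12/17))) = -17/5200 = -0.00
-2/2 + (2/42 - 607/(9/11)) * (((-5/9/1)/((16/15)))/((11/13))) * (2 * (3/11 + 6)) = 43661327/7623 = 5727.58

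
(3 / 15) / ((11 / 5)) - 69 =-758 / 11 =-68.91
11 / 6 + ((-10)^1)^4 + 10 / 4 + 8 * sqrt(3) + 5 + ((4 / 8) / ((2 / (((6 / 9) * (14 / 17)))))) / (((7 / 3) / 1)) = 8 * sqrt(3) + 510479 / 51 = 10023.25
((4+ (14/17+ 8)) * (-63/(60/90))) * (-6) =7270.94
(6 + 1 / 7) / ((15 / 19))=817 / 105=7.78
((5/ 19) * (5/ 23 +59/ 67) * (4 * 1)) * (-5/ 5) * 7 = -236880/ 29279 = -8.09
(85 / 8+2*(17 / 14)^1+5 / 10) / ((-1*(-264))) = 23 / 448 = 0.05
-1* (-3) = 3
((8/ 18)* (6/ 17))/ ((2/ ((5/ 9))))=0.04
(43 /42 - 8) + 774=32215 /42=767.02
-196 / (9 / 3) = -196 / 3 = -65.33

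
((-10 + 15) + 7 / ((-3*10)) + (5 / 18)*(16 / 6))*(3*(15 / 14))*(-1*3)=-1487 / 28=-53.11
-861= -861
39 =39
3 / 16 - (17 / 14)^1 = -115 / 112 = -1.03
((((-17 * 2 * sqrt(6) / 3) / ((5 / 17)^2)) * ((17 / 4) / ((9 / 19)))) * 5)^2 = 2518248436201 / 12150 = 207263245.78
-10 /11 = -0.91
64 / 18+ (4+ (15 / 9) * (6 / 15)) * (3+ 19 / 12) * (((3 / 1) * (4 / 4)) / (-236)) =13949 / 4248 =3.28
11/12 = 0.92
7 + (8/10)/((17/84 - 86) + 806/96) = 302967/43345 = 6.99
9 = 9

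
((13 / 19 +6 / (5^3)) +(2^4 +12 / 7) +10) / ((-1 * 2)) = -472923 / 33250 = -14.22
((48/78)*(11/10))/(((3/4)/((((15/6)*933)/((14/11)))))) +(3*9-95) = 144336/91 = 1586.11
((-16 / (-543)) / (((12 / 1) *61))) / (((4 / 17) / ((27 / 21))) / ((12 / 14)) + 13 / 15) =1020 / 27370639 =0.00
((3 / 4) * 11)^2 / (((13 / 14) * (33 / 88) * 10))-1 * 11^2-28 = -16829 / 130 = -129.45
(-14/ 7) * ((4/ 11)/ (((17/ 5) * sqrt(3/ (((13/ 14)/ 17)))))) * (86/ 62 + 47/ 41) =-9200 * sqrt(9282)/ 12121527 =-0.07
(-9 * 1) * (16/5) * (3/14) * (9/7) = -1944/245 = -7.93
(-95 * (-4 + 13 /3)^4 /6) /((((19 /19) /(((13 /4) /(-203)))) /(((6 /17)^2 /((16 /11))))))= 13585 /50688288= 0.00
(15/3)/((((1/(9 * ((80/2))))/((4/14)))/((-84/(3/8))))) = -115200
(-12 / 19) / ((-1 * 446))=6 / 4237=0.00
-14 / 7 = -2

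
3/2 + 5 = 6.50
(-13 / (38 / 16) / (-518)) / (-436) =-13 / 536389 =-0.00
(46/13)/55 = 46/715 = 0.06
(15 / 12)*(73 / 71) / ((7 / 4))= 365 / 497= 0.73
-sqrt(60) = -2* sqrt(15) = -7.75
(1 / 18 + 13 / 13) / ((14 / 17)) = 323 / 252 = 1.28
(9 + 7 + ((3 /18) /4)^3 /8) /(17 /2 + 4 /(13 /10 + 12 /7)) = 373358803 /229312512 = 1.63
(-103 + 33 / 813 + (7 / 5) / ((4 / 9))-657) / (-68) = 4101907 / 368560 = 11.13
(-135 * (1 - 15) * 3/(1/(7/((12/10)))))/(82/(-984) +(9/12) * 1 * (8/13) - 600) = -105300/1909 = -55.16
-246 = -246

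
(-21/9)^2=49/9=5.44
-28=-28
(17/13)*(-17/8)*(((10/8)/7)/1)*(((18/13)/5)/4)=-2601/75712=-0.03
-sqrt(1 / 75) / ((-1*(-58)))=-sqrt(3) / 870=-0.00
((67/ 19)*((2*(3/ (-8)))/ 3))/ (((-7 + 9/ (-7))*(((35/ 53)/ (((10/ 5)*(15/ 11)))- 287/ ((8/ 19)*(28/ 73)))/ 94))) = -28038696/ 4981382171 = -0.01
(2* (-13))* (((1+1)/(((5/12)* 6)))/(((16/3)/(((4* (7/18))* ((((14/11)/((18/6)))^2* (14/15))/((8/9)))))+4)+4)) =-31213/39230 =-0.80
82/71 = 1.15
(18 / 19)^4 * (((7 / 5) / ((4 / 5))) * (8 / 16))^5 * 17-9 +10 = 2141499767 / 266897408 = 8.02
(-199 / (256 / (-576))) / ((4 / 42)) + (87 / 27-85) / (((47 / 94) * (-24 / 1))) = 1016969 / 216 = 4708.19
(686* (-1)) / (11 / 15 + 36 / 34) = -174930 / 457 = -382.78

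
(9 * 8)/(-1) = -72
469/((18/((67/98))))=4489/252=17.81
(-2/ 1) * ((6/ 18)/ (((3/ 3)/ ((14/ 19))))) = -28/ 57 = -0.49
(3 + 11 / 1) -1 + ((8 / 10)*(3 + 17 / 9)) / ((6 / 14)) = 2987 / 135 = 22.13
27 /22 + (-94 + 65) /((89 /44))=-25669 /1958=-13.11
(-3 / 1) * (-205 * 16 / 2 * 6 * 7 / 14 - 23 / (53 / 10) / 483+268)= 5177686 / 371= 13956.03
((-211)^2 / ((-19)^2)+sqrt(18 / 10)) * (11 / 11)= 3 * sqrt(5) / 5+44521 / 361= 124.67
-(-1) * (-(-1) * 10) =10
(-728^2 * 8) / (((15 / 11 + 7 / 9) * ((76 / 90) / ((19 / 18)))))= -131171040 / 53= -2474925.28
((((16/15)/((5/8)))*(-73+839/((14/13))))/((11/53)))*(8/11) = 17882624/4235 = 4222.58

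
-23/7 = -3.29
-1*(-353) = 353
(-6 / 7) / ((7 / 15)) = -1.84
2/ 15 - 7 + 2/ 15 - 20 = -401/ 15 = -26.73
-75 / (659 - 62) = -25 / 199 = -0.13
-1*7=-7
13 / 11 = 1.18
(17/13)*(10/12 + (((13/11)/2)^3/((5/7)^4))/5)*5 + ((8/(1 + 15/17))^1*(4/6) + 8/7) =19006488929/1816815000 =10.46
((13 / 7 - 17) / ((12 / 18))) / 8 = -159 / 56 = -2.84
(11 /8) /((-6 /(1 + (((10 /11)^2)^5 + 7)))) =-9062474867 /4715895382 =-1.92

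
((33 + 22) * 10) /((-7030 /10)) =-550 /703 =-0.78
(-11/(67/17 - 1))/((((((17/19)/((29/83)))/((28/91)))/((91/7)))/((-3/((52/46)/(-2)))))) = -31.01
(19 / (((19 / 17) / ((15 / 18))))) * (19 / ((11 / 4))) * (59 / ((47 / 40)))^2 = 17989808000 / 72897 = 246783.93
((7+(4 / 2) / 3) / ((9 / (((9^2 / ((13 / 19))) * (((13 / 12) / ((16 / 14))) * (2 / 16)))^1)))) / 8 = 1.49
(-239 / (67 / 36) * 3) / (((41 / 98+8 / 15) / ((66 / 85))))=-500856048 / 1593461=-314.32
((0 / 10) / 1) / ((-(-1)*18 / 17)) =0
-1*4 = -4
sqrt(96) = 4 * sqrt(6) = 9.80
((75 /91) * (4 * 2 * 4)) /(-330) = -80 /1001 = -0.08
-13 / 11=-1.18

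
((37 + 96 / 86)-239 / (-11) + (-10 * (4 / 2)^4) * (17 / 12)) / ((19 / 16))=-3787552 / 26961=-140.48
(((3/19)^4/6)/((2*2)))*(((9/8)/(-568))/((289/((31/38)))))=-7533/52026445190144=-0.00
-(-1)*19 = 19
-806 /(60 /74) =-14911 /15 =-994.07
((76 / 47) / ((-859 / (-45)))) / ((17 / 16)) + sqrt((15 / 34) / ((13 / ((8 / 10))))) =54720 / 686341 + sqrt(1326) / 221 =0.24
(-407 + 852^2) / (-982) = -725497 / 982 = -738.80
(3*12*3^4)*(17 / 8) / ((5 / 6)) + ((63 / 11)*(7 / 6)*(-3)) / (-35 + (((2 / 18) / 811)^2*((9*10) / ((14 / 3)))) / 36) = 1423591488508797 / 191436274205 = 7436.37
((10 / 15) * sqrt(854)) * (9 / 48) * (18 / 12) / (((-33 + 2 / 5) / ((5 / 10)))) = -0.08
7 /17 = 0.41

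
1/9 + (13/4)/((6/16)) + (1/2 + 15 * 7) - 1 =2039/18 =113.28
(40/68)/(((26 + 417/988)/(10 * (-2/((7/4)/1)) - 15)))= -365560/621299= -0.59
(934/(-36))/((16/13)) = -6071/288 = -21.08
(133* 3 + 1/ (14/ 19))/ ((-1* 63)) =-5605/ 882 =-6.35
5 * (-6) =-30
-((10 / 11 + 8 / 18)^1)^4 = -322417936 / 96059601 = -3.36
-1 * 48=-48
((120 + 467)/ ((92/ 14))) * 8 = 16436/ 23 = 714.61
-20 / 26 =-10 / 13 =-0.77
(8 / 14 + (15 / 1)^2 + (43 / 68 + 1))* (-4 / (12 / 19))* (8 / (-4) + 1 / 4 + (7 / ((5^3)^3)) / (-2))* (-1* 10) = -4013345906537 / 159375000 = -25181.78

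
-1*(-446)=446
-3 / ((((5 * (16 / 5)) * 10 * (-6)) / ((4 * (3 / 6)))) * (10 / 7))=7 / 1600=0.00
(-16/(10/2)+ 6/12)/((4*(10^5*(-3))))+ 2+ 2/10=8800009/4000000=2.20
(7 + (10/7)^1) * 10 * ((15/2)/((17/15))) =66375/119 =557.77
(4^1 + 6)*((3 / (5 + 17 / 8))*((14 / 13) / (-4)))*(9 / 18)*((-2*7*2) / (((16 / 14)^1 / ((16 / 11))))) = 54880 / 2717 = 20.20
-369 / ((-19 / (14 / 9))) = 574 / 19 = 30.21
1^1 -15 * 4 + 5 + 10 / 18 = -481 / 9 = -53.44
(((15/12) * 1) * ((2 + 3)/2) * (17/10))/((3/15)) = 425/16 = 26.56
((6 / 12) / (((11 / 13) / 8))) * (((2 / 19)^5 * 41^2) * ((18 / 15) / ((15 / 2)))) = 11188736 / 680927225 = 0.02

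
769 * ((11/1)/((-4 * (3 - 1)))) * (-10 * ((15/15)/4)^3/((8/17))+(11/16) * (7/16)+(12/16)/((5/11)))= -2190881/1280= -1711.63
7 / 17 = 0.41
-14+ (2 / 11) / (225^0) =-152 / 11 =-13.82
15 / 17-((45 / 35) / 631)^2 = 292646958 / 331668113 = 0.88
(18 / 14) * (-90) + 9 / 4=-3177 / 28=-113.46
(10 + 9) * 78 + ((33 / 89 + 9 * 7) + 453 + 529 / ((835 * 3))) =445573856 / 222945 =1998.58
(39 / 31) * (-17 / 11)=-663 / 341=-1.94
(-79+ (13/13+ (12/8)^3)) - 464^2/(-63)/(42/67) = 56909497/10584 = 5376.94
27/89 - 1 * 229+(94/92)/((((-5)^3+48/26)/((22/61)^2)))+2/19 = -52964431946526/231698085653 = -228.59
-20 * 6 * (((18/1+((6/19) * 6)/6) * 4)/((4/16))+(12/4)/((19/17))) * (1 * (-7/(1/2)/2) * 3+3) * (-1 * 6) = -72822240/19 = -3832749.47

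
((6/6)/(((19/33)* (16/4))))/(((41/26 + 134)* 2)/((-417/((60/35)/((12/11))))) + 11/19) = -37947/38704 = -0.98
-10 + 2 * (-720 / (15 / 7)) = -682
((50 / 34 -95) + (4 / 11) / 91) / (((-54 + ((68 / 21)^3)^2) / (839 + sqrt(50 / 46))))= -8180170200682137 / 114543994245395 -9749904887583 * sqrt(23) / 526902373528817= -71.50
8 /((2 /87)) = 348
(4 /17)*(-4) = -16 /17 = -0.94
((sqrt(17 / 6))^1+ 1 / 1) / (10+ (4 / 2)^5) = 1 / 42+ sqrt(102) / 252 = 0.06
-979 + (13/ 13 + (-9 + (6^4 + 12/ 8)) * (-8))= -11286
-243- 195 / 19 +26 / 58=-139301 / 551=-252.81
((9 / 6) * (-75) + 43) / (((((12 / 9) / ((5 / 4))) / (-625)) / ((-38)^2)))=470428125 / 8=58803515.62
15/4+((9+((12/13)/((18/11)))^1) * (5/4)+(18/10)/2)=3238/195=16.61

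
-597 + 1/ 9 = -5372/ 9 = -596.89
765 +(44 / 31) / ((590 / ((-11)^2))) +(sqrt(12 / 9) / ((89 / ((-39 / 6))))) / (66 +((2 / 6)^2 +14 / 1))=6998587 / 9145 - 39 * sqrt(3) / 64169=765.29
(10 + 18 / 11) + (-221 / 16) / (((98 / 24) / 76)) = -132295 / 539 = -245.45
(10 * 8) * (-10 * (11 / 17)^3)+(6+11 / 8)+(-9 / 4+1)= -8277663 / 39304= -210.61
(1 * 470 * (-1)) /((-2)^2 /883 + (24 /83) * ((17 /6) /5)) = -86114575 /30852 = -2791.22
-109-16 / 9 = -997 / 9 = -110.78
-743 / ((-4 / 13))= 9659 / 4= 2414.75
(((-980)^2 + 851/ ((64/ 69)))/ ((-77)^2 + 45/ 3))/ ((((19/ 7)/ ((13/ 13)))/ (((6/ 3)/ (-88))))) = -430670233/ 318027776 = -1.35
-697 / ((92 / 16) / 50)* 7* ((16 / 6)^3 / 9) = -499609600 / 5589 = -89391.59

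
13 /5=2.60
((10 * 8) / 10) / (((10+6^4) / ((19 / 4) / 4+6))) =115 / 2612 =0.04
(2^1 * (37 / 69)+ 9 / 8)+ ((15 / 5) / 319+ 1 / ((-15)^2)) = 29203921 / 13206600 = 2.21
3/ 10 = 0.30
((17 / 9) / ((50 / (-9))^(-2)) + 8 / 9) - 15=32213 / 729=44.19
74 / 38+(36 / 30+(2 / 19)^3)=107979 / 34295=3.15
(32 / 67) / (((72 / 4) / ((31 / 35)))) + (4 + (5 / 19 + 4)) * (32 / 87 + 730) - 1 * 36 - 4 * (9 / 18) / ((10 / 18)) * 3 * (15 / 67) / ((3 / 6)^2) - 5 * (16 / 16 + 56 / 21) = 69437790011 / 11628855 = 5971.16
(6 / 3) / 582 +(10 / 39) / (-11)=-827 / 41613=-0.02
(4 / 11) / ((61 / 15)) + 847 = 568397 / 671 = 847.09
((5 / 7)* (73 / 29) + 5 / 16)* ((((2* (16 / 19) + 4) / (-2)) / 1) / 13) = -185085 / 401128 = -0.46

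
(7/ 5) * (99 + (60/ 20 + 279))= 2667/ 5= 533.40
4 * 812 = 3248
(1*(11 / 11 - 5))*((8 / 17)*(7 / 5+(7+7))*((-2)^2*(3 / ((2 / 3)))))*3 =-133056 / 85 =-1565.36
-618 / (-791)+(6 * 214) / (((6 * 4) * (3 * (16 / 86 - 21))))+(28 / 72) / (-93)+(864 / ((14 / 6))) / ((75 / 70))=204738048122 / 592549965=345.52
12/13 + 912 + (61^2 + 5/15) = 180736/39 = 4634.26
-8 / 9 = -0.89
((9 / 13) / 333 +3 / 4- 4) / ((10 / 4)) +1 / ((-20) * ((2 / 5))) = -27401 / 19240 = -1.42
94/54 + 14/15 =2.67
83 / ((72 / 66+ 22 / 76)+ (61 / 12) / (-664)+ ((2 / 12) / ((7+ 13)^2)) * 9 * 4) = 3455522400 / 57774967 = 59.81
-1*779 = -779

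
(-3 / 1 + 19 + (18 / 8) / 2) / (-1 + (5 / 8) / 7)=-959 / 51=-18.80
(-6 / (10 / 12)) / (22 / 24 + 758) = -432 / 45535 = -0.01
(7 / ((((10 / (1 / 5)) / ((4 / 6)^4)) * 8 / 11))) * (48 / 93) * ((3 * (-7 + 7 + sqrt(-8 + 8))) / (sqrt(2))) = 0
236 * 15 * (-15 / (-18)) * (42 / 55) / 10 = 2478 / 11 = 225.27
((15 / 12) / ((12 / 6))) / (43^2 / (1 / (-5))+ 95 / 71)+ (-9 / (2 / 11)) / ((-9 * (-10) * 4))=-144457 / 1050080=-0.14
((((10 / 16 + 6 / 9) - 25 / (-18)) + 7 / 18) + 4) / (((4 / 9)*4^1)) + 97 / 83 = 54663 / 10624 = 5.15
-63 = -63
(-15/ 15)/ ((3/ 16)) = -16/ 3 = -5.33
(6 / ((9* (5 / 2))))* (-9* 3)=-36 / 5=-7.20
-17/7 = -2.43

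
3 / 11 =0.27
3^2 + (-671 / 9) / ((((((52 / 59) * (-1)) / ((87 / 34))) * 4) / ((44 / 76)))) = 40.33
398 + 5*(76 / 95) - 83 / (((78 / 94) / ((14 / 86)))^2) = 1121572255 / 2812329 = 398.81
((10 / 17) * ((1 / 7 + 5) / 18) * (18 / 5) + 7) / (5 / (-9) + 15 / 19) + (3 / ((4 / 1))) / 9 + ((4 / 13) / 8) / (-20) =3025279 / 92820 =32.59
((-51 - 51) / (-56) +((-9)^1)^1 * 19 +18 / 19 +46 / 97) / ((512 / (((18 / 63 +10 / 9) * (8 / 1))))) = -95226241 / 26008416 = -3.66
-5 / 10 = -1 / 2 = -0.50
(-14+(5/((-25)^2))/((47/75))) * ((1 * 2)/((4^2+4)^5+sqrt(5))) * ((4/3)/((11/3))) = -3365888000/1058815999999483+26296 * sqrt(5)/26470399999987075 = -0.00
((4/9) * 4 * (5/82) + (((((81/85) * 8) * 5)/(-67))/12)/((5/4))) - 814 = -1710436274/2101455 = -813.93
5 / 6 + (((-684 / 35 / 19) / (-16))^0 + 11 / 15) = 77 / 30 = 2.57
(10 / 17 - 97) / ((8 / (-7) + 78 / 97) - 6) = 1112881 / 73168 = 15.21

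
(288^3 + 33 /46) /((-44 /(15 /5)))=-3296526435 /2024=-1628718.59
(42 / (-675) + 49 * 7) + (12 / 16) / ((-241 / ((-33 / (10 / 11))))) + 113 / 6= 156985313 / 433800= 361.88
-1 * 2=-2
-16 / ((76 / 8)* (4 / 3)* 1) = -24 / 19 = -1.26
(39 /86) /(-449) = -39 /38614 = -0.00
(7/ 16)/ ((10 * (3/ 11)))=77/ 480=0.16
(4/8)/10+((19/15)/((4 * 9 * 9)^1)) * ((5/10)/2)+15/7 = 298537/136080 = 2.19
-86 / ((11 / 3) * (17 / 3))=-774 / 187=-4.14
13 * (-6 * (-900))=70200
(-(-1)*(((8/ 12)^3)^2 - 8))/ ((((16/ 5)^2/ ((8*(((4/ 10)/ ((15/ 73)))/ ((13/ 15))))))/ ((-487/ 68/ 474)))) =128161355/ 610925328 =0.21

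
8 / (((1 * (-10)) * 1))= -4 / 5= -0.80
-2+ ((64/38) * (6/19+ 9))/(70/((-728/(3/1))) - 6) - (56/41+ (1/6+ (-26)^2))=-6601926881/9679854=-682.03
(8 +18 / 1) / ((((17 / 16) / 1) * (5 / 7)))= 2912 / 85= 34.26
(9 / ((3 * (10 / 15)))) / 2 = 9 / 4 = 2.25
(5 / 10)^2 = 1 / 4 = 0.25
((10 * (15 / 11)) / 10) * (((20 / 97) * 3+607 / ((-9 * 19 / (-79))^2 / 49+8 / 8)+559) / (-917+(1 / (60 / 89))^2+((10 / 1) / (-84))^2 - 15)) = -1915346645052120 / 1172695910182357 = -1.63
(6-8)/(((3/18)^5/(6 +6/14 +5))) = -1244160/7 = -177737.14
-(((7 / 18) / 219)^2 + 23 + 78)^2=-2463254327592010969 / 241471833524496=-10201.00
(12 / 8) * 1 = 3 / 2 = 1.50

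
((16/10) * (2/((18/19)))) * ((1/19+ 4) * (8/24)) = 616/135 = 4.56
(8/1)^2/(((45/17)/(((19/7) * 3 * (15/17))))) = 1216/7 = 173.71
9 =9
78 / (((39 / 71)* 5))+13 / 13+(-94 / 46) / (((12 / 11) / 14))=3.18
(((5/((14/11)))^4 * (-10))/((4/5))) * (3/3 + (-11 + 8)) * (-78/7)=-8921859375/134456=-66355.23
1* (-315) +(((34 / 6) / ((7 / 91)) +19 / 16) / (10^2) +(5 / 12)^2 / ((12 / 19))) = -3390947 / 10800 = -313.98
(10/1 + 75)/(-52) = -85/52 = -1.63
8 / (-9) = -8 / 9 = -0.89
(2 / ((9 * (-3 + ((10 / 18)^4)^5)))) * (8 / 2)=-5403406870691968356 / 18236450504869572889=-0.30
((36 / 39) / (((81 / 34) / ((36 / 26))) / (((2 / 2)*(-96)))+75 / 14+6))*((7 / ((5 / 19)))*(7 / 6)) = 28361984 / 11226735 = 2.53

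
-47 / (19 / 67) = -3149 / 19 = -165.74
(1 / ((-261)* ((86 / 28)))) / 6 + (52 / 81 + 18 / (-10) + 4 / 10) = -382934 / 505035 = -0.76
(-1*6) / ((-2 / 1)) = 3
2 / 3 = 0.67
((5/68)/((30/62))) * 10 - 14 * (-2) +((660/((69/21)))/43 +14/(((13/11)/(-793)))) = -944198813/100878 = -9359.81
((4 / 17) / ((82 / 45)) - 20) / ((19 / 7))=-96950 / 13243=-7.32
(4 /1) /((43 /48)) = 4.47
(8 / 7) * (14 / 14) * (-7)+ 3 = -5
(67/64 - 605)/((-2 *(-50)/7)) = -270571/6400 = -42.28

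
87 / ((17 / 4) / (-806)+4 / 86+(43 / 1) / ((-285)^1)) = -3437380440 / 4331831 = -793.52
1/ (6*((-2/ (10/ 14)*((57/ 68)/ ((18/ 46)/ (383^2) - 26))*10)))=1491240221/ 8076989718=0.18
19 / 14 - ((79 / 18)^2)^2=-271653295 / 734832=-369.68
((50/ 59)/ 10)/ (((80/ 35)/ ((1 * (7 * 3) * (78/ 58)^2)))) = 1117935/ 793904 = 1.41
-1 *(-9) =9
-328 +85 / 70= -4575 / 14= -326.79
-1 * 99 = -99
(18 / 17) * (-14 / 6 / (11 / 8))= -336 / 187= -1.80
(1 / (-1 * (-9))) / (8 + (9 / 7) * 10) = 7 / 1314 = 0.01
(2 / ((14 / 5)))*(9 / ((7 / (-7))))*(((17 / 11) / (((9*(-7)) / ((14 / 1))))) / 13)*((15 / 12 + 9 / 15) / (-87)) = -629 / 174174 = -0.00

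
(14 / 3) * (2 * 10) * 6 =560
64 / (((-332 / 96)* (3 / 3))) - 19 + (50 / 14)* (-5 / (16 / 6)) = -205453 / 4648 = -44.20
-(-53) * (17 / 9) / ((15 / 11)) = 9911 / 135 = 73.41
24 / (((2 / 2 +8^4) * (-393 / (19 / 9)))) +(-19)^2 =1743760891 / 4830363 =361.00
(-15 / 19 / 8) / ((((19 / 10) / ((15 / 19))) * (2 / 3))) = -3375 / 54872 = -0.06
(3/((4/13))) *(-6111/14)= -34047/8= -4255.88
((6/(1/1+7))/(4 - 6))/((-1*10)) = 3/80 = 0.04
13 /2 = 6.50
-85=-85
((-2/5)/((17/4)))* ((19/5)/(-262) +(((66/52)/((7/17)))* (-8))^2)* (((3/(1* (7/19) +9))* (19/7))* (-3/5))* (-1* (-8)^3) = 21946047255991296/1436154162625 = 15281.12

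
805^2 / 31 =648025 / 31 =20904.03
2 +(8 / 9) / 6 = 58 / 27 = 2.15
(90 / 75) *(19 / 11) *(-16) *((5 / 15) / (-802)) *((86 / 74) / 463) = 13072 / 377824205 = 0.00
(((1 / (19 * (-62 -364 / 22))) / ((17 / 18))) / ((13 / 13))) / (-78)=0.00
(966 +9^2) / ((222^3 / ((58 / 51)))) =10121 / 92998908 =0.00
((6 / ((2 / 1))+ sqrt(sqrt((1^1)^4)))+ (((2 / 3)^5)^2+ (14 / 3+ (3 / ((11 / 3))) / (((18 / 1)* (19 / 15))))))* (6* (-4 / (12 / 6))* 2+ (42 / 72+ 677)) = 153457999643 / 26926344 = 5699.18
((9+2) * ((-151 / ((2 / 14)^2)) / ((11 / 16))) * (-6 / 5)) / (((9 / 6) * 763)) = 67648 / 545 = 124.12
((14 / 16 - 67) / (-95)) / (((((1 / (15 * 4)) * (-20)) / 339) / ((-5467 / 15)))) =980402577 / 3800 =258000.68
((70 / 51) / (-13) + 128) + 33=106673 / 663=160.89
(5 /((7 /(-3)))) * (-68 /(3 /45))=15300 /7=2185.71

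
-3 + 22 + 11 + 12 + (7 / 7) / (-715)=30029 / 715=42.00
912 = 912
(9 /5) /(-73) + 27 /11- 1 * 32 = -118724 /4015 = -29.57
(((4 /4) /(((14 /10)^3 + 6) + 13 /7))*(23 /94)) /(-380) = -4025 /66267744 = -0.00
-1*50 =-50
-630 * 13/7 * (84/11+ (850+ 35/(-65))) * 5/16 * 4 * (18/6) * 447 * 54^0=-36980924625/22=-1680951119.32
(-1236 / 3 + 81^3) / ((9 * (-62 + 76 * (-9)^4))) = 531029 / 4487166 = 0.12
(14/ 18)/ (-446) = -7/ 4014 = -0.00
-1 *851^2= -724201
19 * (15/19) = 15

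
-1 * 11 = -11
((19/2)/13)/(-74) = -19/1924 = -0.01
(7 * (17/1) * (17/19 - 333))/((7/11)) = -1179970/19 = -62103.68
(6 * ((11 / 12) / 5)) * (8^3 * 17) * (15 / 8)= 17952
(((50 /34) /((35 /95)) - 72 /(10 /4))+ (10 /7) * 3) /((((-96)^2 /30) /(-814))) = 4969877 /91392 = 54.38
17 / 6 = 2.83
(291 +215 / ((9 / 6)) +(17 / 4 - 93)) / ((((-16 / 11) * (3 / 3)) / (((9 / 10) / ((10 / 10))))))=-136851 / 640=-213.83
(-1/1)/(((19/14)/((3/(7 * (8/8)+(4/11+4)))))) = -462/2375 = -0.19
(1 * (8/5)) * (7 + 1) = 64/5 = 12.80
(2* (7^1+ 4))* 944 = 20768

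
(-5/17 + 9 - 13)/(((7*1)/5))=-365/119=-3.07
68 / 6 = 34 / 3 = 11.33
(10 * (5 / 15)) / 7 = 10 / 21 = 0.48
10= 10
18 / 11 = 1.64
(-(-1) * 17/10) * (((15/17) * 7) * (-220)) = -2310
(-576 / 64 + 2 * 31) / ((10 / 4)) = 106 / 5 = 21.20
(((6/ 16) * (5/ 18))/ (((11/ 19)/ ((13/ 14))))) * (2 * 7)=1235/ 528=2.34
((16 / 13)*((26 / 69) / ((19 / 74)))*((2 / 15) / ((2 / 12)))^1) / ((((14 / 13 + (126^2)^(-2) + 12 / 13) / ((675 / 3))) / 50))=1790544559104000 / 220289407061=8128.15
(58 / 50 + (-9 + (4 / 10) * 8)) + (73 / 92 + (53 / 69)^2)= -1550429 / 476100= -3.26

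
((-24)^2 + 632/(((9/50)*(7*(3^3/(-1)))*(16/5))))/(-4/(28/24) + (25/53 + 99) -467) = -51404753/33442875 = -1.54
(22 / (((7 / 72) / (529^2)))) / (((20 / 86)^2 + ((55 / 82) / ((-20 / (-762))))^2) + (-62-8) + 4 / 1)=22044036861893376 / 204380319535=107857.92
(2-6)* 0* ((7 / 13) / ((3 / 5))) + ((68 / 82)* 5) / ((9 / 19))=3230 / 369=8.75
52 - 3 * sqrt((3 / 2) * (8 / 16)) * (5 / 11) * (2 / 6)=52 - 5 * sqrt(3) / 22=51.61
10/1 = 10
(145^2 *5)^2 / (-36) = -11051265625 / 36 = -306979600.69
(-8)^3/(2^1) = -256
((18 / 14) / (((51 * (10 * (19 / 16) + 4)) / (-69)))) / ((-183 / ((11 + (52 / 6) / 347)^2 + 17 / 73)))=1772673331696 / 24309922917903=0.07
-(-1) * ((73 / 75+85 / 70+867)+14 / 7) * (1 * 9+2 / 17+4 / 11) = 540615477 / 65450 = 8259.98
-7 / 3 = -2.33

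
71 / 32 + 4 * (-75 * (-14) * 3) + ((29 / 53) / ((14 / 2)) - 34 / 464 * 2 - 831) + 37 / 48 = 11771.92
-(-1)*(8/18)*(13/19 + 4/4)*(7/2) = 448/171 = 2.62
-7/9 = -0.78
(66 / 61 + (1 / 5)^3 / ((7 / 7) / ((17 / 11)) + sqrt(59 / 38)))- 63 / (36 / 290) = -506.41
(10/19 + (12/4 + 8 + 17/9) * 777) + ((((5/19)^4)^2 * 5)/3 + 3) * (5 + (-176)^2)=5245851393080588/50950689123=102959.38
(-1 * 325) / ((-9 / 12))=433.33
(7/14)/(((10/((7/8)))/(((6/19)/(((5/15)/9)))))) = 567/1520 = 0.37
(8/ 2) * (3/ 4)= 3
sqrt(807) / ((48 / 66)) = 39.06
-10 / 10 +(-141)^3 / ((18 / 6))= -934408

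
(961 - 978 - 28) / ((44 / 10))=-225 / 22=-10.23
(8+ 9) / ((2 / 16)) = 136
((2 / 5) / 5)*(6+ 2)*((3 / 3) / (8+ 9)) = 16 / 425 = 0.04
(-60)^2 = 3600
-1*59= -59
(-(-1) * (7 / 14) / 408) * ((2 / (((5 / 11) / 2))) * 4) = 11 / 255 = 0.04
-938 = -938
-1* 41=-41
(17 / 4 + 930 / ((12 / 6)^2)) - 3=935 / 4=233.75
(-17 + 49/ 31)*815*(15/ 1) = -5843550/ 31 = -188501.61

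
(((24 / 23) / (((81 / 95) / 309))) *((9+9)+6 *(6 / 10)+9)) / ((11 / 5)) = 5259.92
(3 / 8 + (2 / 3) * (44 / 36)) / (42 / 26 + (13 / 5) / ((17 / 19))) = 283985 / 1079136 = 0.26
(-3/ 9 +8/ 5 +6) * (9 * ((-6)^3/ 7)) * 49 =-494424/ 5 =-98884.80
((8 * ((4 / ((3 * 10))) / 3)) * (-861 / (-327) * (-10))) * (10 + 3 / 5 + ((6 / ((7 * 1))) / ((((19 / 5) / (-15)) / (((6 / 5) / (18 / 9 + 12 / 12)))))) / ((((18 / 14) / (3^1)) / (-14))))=-47821088 / 93195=-513.13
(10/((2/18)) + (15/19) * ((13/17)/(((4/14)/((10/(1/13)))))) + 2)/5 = 118441/1615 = 73.34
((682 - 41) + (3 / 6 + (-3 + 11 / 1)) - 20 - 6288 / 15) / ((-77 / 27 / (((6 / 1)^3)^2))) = -1324587168 / 385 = -3440486.15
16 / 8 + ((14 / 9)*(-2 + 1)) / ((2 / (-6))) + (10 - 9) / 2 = 43 / 6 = 7.17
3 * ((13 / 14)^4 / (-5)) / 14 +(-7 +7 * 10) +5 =182774477 / 2689120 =67.97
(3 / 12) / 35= 1 / 140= 0.01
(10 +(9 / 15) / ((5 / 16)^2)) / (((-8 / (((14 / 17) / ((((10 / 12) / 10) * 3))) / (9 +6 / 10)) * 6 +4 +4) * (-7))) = 1009 / 57700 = 0.02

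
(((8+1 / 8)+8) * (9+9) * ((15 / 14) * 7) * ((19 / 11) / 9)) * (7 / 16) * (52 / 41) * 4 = 3345615 / 3608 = 927.28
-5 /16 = -0.31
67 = 67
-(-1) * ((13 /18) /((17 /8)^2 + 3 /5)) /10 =0.01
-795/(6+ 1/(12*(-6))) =-57240/431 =-132.81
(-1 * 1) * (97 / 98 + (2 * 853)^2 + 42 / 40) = -2852229279 / 980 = -2910438.04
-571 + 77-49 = -543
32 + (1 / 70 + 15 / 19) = 43629 / 1330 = 32.80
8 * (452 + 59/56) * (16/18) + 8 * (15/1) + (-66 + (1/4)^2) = 366887/112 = 3275.78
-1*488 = -488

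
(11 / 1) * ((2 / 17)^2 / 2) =22 / 289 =0.08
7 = 7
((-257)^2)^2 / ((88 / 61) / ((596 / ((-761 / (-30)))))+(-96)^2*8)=594757402120335 / 10051715251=59169.74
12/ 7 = 1.71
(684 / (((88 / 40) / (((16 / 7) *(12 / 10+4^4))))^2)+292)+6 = 289588061626 / 5929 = 48842648.28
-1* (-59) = 59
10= 10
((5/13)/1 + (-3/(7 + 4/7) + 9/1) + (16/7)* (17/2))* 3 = 411165/4823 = 85.25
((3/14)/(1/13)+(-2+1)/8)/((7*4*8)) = 149/12544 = 0.01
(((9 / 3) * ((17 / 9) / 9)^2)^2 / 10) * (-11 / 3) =-0.01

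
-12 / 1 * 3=-36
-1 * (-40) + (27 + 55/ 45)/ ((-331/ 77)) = 99602/ 2979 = 33.43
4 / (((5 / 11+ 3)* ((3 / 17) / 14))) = 5236 / 57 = 91.86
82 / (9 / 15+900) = 410 / 4503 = 0.09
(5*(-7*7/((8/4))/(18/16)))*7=-6860/9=-762.22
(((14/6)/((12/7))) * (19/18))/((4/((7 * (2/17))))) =6517/22032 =0.30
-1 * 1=-1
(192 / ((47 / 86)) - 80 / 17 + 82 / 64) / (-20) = -17.39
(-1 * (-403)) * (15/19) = 318.16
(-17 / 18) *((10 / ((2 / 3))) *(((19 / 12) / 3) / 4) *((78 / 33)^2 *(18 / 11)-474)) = 166540415 / 191664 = 868.92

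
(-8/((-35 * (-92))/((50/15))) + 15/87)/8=2299/112056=0.02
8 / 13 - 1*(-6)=86 / 13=6.62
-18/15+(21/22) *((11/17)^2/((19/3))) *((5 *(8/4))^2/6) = -4071/27455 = -0.15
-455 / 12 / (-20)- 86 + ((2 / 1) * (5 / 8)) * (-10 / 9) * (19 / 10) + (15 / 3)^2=-8891 / 144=-61.74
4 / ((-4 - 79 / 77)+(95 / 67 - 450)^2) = 691306 / 34776297841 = 0.00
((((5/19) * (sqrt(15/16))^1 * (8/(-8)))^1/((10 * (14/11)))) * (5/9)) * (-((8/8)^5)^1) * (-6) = -55 * sqrt(15)/3192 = -0.07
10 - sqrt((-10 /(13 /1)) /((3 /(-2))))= 10 - 2 * sqrt(195) /39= 9.28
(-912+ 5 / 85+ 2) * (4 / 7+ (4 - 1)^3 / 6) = -1098299 / 238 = -4614.70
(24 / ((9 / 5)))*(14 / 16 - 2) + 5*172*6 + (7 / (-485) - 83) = 2455063 / 485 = 5061.99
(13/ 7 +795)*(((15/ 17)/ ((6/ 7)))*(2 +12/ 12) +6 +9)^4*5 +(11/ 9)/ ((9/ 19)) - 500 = 161585912119617409/ 378851256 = 426515445.21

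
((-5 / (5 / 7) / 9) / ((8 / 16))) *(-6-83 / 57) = 5950 / 513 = 11.60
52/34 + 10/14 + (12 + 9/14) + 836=202511/238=850.89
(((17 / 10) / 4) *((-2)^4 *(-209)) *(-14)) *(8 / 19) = 41888 / 5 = 8377.60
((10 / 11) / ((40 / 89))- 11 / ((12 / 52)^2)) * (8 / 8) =-80995 / 396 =-204.53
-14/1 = -14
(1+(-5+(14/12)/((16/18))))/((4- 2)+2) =-43/64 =-0.67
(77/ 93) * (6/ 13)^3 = 5544/ 68107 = 0.08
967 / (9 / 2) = 1934 / 9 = 214.89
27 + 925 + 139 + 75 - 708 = 458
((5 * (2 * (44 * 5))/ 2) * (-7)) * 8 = -61600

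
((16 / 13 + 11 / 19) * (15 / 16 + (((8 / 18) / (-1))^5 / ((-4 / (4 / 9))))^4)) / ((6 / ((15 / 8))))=891390001397156476326149095 / 1681263909545600847893347584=0.53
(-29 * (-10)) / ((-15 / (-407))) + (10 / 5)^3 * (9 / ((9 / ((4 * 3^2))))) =24470 / 3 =8156.67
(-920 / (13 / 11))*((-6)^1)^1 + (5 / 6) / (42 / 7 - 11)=364307 / 78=4670.60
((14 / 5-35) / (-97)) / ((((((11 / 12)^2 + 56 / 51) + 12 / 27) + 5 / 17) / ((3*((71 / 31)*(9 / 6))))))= 125923896 / 98524355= 1.28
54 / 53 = 1.02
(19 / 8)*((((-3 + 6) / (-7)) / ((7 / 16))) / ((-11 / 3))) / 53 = 342 / 28567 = 0.01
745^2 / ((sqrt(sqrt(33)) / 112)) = 62162800* 33^(3 / 4) / 33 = 25935945.40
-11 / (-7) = 11 / 7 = 1.57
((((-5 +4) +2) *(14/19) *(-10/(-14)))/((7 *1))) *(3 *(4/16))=15/266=0.06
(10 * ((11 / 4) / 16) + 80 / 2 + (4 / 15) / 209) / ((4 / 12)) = 4185353 / 33440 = 125.16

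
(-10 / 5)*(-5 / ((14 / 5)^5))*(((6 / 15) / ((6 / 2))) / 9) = 3125 / 3630312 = 0.00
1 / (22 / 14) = 7 / 11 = 0.64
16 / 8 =2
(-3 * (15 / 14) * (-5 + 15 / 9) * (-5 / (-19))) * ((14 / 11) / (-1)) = -750 / 209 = -3.59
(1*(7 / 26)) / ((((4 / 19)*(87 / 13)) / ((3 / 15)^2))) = 133 / 17400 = 0.01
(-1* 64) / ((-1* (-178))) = -32 / 89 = -0.36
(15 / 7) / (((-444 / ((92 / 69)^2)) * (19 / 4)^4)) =-5120 / 303778251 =-0.00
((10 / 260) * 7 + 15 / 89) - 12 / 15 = -4191 / 11570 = -0.36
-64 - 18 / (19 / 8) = -1360 / 19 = -71.58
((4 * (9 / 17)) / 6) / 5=6 / 85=0.07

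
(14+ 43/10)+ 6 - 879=-8547/10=-854.70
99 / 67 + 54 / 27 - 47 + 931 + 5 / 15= 178450 / 201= 887.81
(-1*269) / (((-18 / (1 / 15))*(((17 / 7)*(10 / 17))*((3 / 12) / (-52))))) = -97916 / 675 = -145.06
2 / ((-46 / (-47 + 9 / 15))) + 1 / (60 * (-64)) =2.02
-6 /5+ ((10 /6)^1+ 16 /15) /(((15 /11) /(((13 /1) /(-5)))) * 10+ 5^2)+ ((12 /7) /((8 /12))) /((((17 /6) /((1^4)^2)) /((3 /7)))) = -23744671 /35298375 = -0.67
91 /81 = 1.12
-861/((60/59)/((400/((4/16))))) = -1354640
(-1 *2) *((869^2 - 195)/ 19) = -1509932/ 19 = -79470.11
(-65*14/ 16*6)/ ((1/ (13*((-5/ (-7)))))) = -3168.75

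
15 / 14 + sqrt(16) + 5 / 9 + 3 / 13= 9595 / 1638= 5.86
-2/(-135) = 0.01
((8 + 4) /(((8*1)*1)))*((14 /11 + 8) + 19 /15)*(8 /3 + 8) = 168.63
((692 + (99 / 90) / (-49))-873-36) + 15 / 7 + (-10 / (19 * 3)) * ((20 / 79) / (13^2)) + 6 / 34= -1361045182339 / 6339188310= -214.70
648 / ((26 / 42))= 13608 / 13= 1046.77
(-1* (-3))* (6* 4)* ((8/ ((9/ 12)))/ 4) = 192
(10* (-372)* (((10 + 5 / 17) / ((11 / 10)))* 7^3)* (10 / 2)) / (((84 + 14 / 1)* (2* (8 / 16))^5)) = -113925000 / 187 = -609224.60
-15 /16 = -0.94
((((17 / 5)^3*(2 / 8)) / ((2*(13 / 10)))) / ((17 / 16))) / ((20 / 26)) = 578 / 125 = 4.62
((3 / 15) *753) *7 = 1054.20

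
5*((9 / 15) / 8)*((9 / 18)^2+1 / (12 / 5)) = 1 / 4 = 0.25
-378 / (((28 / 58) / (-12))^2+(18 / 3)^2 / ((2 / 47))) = -11444328 / 25613545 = -0.45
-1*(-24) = 24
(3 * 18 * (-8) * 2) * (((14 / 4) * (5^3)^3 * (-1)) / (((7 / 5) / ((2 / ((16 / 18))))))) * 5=47460937500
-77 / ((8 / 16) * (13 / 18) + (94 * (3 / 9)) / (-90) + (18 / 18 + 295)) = -41580 / 159847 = -0.26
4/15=0.27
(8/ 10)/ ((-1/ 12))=-48/ 5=-9.60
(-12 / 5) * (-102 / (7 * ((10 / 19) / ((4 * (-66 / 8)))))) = -383724 / 175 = -2192.71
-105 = -105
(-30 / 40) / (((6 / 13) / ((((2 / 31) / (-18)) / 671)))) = 13 / 1497672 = 0.00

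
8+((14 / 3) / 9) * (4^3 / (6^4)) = 17552 / 2187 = 8.03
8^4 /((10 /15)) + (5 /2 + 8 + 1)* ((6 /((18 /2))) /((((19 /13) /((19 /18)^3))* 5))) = 537585059 /87480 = 6145.23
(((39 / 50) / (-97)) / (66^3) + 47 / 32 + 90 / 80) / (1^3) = 2411073199 / 929570400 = 2.59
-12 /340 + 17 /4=1433 /340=4.21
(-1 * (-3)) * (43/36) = 43/12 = 3.58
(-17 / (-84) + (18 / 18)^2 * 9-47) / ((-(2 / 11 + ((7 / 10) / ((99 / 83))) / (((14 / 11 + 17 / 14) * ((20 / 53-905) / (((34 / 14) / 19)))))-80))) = -0.47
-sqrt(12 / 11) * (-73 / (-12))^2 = -5329 * sqrt(33) / 792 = -38.65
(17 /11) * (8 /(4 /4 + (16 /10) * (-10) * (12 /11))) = -136 /181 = -0.75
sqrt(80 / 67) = 4* sqrt(335) / 67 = 1.09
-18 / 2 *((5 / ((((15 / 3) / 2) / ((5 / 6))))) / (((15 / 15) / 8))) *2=-240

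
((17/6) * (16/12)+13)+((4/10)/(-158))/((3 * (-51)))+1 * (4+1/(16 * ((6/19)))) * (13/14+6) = 1241744963/27074880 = 45.86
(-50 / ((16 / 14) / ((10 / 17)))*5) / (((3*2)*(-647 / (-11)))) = -48125 / 131988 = -0.36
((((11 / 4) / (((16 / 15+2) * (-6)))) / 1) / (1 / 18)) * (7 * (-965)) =3343725 / 184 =18172.42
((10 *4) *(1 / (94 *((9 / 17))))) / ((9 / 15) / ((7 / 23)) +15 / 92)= 1094800 / 2907279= 0.38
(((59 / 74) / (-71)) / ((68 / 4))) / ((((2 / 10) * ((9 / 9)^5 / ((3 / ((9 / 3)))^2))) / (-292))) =43070 / 44659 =0.96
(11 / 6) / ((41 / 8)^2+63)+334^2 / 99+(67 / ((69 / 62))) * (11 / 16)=1168.24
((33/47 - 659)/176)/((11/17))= -131495/22748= -5.78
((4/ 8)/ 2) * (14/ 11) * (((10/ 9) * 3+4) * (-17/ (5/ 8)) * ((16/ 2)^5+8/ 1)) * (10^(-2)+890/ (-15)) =138828844336/ 1125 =123403417.19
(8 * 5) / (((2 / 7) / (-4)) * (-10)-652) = -280 / 4559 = -0.06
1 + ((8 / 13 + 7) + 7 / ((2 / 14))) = 749 / 13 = 57.62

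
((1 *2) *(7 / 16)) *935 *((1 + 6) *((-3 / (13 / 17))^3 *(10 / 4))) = -30387027825 / 35152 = -864446.63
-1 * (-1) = 1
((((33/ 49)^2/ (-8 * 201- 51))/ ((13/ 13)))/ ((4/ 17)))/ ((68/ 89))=-32307/ 21244048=-0.00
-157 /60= -2.62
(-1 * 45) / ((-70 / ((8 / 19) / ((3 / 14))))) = 24 / 19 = 1.26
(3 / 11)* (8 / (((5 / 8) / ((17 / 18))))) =544 / 165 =3.30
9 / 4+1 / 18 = 83 / 36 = 2.31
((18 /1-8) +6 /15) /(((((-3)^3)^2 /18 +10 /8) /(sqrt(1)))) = 208 /835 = 0.25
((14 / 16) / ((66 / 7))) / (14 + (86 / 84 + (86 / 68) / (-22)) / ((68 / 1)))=99127 / 14969195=0.01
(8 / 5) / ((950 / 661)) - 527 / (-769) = 3284861 / 1826375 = 1.80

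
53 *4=212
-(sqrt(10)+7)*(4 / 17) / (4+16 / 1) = -0.12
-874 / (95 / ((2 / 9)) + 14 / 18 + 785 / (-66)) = -43263 / 20611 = -2.10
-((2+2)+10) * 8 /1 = -112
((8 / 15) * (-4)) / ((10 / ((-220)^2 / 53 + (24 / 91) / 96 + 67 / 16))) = -70793753 / 361725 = -195.71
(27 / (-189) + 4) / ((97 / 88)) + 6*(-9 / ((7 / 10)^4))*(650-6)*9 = -43370523576 / 33271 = -1303553.35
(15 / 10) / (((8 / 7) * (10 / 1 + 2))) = 7 / 64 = 0.11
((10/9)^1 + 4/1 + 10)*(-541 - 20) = -25432/3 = -8477.33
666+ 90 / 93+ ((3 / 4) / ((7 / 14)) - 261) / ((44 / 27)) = 1385085 / 2728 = 507.73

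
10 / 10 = 1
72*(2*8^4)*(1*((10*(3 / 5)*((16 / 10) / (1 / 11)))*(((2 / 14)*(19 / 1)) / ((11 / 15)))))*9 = 14523826176 / 7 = 2074832310.86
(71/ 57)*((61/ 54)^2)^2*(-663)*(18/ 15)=-217255091131/ 134631720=-1613.70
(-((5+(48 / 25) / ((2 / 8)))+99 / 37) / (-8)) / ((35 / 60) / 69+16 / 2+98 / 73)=107318322 / 522816475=0.21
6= 6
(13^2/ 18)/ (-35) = -169/ 630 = -0.27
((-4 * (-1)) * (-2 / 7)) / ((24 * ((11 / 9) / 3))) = -9 / 77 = -0.12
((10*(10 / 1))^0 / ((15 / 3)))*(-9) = -9 / 5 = -1.80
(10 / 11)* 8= 80 / 11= 7.27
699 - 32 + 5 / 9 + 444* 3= 17996 / 9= 1999.56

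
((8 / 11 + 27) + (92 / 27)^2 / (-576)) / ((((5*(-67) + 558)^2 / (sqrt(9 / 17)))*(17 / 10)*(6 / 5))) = 0.00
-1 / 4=-0.25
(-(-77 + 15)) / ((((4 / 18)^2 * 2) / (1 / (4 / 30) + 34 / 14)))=349029 / 56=6232.66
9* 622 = 5598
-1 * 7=-7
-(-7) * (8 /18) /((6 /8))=112 /27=4.15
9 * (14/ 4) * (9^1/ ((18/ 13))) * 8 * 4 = 6552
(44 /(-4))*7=-77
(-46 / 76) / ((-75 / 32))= 368 / 1425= 0.26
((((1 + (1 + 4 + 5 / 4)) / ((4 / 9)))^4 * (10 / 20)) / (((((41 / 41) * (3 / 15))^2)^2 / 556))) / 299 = 403140886936875 / 9797632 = 41146767.60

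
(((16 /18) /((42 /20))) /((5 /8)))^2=16384 /35721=0.46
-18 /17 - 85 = -1463 /17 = -86.06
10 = 10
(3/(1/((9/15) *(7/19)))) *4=2.65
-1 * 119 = -119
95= 95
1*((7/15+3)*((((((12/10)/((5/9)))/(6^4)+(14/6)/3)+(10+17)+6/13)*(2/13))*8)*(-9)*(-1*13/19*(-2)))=-556496/375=-1483.99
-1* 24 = -24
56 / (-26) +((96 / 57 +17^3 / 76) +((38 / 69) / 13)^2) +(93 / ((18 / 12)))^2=238986127105 / 61150284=3908.18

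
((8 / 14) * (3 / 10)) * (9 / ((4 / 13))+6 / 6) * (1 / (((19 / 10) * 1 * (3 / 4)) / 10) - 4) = 10406 / 665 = 15.65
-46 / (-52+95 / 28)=1288 / 1361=0.95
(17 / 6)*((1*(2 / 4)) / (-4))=-17 / 48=-0.35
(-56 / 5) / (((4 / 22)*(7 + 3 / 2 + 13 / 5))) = -616 / 111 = -5.55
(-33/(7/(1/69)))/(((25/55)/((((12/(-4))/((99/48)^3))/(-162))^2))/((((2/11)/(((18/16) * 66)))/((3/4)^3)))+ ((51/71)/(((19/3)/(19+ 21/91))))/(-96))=-414264628084736/106581680317962043133415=-0.00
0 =0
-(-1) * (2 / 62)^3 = 1 / 29791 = 0.00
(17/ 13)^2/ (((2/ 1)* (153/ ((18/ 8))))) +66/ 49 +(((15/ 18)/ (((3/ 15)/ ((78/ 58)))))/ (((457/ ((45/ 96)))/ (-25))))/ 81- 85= -15862311923345/ 189644704704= -83.64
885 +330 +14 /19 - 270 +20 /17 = 305853 /323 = 946.91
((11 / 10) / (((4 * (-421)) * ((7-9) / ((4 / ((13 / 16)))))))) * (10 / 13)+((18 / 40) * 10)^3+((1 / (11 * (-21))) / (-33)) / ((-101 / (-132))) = 1210142167343 / 13279818552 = 91.13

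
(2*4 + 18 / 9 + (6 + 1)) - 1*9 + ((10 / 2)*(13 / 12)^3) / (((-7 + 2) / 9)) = -661 / 192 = -3.44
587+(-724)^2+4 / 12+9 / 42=22040069 / 42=524763.55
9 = 9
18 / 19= 0.95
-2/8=-1/4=-0.25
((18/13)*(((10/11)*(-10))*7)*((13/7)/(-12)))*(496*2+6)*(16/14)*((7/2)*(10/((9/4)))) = 7984000/33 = 241939.39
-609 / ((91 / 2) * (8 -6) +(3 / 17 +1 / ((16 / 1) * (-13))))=-717808 / 107461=-6.68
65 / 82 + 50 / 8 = 1155 / 164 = 7.04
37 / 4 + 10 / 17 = 669 / 68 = 9.84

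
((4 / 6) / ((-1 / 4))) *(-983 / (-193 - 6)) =-13.17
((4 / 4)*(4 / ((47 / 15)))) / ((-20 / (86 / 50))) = -129 / 1175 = -0.11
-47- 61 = -108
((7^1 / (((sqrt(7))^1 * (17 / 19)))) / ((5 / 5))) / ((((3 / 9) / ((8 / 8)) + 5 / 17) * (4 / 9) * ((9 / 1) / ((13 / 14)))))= 741 * sqrt(7) / 1792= 1.09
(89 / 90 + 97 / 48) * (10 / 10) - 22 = -13673 / 720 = -18.99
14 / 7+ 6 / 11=28 / 11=2.55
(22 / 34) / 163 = 11 / 2771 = 0.00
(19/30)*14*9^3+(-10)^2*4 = 34319/5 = 6863.80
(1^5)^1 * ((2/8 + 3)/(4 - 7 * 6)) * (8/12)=-13/228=-0.06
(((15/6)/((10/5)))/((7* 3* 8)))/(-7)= -0.00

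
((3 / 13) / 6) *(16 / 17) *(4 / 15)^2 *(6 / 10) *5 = 128 / 16575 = 0.01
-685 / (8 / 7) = -4795 / 8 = -599.38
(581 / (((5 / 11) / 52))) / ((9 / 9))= 332332 / 5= 66466.40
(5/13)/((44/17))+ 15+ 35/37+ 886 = 19091929/21164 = 902.09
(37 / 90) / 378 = 37 / 34020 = 0.00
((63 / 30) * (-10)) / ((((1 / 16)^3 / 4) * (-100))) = 86016 / 25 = 3440.64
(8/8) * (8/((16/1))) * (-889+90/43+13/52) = -443.33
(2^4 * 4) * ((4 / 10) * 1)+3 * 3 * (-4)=-52 / 5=-10.40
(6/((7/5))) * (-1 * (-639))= 19170/7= 2738.57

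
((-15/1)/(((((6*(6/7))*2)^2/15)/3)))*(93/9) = -65.93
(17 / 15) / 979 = 17 / 14685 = 0.00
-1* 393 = -393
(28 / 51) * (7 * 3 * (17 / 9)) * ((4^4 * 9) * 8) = 401408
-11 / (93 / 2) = -22 / 93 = -0.24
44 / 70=22 / 35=0.63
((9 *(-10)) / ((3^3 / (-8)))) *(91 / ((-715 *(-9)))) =112 / 297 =0.38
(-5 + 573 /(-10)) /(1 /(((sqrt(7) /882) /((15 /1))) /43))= -89 *sqrt(7) /812700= -0.00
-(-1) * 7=7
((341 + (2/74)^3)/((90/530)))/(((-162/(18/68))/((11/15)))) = -559442719/232497270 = -2.41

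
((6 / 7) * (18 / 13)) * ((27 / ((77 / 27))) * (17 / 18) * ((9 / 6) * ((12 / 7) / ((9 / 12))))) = 1784592 / 49049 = 36.38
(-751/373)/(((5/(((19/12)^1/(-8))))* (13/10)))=14269/232752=0.06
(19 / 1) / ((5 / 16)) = 304 / 5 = 60.80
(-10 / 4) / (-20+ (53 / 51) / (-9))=2295 / 18466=0.12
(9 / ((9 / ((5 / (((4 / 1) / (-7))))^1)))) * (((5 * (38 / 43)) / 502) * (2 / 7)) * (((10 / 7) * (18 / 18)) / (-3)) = 2375 / 226653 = 0.01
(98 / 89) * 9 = 882 / 89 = 9.91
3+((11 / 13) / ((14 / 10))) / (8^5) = 8945719 / 2981888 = 3.00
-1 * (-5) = 5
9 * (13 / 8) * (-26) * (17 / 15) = -8619 / 20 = -430.95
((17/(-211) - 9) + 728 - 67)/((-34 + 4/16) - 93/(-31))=-13420/633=-21.20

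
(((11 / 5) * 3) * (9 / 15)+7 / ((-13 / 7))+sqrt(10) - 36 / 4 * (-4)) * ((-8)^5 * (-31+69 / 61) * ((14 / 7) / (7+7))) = 59703296 * sqrt(10) / 427+702230167552 / 138775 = 5502357.39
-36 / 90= -2 / 5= -0.40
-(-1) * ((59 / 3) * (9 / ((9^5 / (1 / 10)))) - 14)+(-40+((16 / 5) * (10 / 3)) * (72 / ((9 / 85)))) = 1417044839 / 196830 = 7199.33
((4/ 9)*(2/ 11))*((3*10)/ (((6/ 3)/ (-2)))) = -80/ 33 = -2.42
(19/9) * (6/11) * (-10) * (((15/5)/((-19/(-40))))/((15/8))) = -1280/33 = -38.79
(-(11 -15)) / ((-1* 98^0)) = -4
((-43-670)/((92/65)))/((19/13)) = -26195/76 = -344.67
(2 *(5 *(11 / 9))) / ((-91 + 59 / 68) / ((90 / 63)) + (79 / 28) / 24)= -2094400 / 10791411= -0.19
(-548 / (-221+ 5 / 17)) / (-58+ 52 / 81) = -188649 / 4357948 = -0.04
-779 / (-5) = 779 / 5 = 155.80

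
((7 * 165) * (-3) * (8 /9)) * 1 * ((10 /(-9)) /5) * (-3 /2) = -3080 /3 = -1026.67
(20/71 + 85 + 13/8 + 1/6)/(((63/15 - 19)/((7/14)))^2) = 3709325/37324416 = 0.10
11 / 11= 1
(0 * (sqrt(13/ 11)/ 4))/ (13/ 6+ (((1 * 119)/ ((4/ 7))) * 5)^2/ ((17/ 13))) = 0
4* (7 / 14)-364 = -362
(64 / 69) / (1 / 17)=1088 / 69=15.77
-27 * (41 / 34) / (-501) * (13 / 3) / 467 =1599 / 2651626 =0.00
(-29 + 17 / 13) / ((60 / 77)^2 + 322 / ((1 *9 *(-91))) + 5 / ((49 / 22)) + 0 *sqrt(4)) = -2401245 / 213217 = -11.26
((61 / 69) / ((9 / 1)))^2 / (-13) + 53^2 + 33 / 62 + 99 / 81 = 873657157135 / 310826646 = 2810.75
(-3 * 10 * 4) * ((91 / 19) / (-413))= 1560 / 1121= 1.39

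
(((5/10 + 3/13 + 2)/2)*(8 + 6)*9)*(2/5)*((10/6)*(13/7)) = 213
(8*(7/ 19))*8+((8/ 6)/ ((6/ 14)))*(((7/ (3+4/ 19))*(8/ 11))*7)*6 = 8826496/ 38247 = 230.78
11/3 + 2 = 17/3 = 5.67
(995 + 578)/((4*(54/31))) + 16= 52219/216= 241.75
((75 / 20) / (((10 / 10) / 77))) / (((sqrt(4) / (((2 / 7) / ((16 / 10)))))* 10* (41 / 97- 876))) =-1455 / 494144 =-0.00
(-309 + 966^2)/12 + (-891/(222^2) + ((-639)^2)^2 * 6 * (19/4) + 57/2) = 13010133217408927/2738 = 4751692190434.23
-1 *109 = -109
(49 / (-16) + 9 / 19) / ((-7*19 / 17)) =13379 / 40432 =0.33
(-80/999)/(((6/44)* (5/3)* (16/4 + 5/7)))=-224/2997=-0.07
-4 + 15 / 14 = -41 / 14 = -2.93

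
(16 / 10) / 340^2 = 1 / 72250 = 0.00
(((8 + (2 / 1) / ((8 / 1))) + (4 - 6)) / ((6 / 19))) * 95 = 45125 / 24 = 1880.21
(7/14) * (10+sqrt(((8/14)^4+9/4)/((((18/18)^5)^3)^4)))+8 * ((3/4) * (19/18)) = sqrt(22633)/196+34/3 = 12.10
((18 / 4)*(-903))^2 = 66048129 / 4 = 16512032.25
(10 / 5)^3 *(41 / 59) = 5.56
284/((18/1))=142/9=15.78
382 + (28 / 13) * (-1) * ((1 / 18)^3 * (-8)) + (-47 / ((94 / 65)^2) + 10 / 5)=644128523 / 1781676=361.53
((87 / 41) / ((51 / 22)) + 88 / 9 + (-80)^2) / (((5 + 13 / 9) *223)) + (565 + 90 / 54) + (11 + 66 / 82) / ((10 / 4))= 575.85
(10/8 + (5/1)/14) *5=225/28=8.04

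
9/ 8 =1.12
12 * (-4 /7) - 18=-174 /7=-24.86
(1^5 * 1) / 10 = 1 / 10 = 0.10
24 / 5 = 4.80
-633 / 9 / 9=-211 / 27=-7.81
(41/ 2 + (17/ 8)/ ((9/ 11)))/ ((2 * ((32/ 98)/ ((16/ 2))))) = 81487/ 288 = 282.94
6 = 6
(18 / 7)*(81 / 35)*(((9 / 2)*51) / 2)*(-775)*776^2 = -15615840299040 / 49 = -318690618347.76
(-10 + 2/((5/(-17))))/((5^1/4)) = -336/25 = -13.44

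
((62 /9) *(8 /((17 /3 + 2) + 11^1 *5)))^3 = 1906624 /2803221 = 0.68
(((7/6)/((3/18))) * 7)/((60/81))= 1323/20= 66.15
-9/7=-1.29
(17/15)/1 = 17/15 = 1.13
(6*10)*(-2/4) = -30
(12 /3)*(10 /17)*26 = 61.18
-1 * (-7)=7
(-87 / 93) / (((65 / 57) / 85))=-69.73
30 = 30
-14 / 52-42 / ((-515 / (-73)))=-6.22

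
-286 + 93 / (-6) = -603 / 2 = -301.50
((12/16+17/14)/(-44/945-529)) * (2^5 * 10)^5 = -6228541440000000/499949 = -12458353632.07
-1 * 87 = -87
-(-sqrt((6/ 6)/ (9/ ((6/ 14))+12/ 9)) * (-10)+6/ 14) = -10 * sqrt(201)/ 67-3/ 7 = -2.54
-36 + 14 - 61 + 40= -43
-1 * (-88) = 88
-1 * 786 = -786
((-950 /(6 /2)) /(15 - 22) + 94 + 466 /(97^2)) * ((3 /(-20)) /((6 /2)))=-13760851 /1975890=-6.96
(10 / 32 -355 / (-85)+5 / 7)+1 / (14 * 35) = 346881 / 66640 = 5.21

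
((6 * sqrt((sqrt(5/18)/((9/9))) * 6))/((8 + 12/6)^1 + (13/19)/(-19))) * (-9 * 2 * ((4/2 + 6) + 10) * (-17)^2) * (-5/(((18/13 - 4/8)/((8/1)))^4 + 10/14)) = 1476318901150679040 * 10^(1/4)/3741210671011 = 701726.72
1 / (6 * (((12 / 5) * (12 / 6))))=5 / 144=0.03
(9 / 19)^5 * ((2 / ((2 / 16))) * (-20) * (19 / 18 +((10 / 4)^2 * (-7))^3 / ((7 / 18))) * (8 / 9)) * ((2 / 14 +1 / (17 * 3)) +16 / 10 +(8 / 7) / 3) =922508163351648 / 294655781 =3130799.47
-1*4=-4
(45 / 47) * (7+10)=765 / 47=16.28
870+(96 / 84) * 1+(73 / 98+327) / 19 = 1654187 / 1862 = 888.39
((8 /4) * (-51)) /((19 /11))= -1122 /19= -59.05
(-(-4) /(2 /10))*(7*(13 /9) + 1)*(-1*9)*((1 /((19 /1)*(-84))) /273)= 500 /108927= 0.00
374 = 374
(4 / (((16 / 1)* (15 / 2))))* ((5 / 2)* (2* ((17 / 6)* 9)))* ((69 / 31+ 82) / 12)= 44387 / 1488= 29.83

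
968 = 968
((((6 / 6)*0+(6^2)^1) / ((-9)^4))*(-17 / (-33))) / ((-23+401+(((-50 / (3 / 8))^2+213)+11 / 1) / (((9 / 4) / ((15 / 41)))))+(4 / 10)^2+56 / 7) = 34850 / 40850112699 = 0.00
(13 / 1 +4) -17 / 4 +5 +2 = 79 / 4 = 19.75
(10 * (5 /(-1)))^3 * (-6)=750000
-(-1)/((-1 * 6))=-1/6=-0.17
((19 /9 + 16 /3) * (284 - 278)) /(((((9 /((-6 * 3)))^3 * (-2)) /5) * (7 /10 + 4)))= 26800 /141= 190.07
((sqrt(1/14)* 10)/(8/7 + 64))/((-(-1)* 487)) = 5* sqrt(14)/222072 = 0.00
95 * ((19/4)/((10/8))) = 361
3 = 3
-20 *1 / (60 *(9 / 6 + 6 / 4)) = -1 / 9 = -0.11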